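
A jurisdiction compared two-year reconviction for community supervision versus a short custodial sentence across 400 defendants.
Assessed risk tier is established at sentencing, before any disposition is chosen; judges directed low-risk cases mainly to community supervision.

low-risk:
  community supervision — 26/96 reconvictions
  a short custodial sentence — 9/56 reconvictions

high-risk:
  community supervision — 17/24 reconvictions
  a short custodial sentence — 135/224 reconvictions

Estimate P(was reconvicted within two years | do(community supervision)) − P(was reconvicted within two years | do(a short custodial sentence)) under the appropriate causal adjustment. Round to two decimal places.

+0.11

a short custodial sentence is lower inside every assessed risk tier stratum but community supervision is lower in aggregate. Whether to stratify depends on how assessed risk tier relates to the disposition.
Assessed risk tier differs across dispositions for reasons unrelated to any effect of the disposition itself, and it separately predicts the outcome — a classic confounder. We must compare within assessed risk tier levels.
Adjusting over the population distribution of assessed risk tier: 0.380·(0.271−0.161) + 0.620·(0.708−0.603) = +0.107.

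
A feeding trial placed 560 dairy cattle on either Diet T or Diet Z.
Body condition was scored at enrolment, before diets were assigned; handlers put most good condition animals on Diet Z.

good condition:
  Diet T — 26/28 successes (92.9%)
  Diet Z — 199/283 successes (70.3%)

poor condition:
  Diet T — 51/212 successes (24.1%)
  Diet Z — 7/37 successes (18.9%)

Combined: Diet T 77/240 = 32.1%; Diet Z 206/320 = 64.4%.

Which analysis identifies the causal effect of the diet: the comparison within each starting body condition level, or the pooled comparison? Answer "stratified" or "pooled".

stratified

The stratified and pooled comparisons disagree (Diet T wins within each starting body condition; Diet Z wins overall), so the answer turns on the causal role of starting body condition.
Starting body condition differs across diets for reasons unrelated to any effect of the diet itself, and it separately predicts the outcome — a classic confounder. We must compare within starting body condition levels.
Within each level — good condition: 92.9% vs 70.3%; poor condition: 24.1% vs 18.9% — Diet T is higher every time.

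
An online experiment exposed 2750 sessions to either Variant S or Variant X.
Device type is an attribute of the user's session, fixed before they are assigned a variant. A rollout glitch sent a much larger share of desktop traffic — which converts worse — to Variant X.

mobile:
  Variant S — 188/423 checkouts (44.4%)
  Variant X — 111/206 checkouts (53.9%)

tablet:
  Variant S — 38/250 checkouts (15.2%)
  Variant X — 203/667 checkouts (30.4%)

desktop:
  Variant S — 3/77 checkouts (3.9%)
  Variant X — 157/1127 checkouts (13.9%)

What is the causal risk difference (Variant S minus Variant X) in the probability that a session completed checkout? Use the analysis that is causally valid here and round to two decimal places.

The stratified and pooled comparisons disagree (Variant X wins within each device type; Variant S wins overall), so the answer turns on the causal role of device type.
Since device type is a pre-existing factor (not a product of the variant) and it affects the outcome on its own, it is a confounder. The stratified rates, not the pooled rate, identify the causal effect.
Adjusting over the population distribution of device type: 0.229·(0.444−0.539) + 0.333·(0.152−0.304) + 0.438·(0.039−0.139) = -0.116.

-0.12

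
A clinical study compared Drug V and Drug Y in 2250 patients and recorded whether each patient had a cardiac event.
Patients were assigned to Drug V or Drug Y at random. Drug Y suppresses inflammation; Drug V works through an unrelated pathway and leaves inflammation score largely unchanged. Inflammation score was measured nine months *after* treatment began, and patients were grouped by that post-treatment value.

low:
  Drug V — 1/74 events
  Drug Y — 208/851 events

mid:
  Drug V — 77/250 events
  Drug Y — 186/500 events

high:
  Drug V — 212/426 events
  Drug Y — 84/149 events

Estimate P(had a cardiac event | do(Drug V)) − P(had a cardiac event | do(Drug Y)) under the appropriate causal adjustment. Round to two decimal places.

Drug V is lower inside every inflammation score stratum but Drug Y is lower in aggregate. Whether to stratify depends on how inflammation score relates to the drug.
Inflammation score is recorded after the drug and is itself shifted by it — it sits on the causal path from drug to outcome. Conditioning on a mediator would strip out part of the effect we want; the pooled comparison gives the total causal effect.
The causal difference is the pooled difference: 0.387 − 0.319 = +0.068.

+0.07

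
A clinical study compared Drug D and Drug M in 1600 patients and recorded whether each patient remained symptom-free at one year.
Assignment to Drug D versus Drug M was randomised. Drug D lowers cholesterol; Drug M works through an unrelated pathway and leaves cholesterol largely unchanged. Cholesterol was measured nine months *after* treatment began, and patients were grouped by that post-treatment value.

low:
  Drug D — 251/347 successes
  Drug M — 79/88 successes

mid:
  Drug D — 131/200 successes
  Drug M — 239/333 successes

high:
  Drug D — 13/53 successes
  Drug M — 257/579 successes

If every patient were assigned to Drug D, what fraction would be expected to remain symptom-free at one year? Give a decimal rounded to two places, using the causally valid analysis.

The stratified and pooled comparisons disagree (Drug M wins within each cholesterol; Drug D wins overall), so the answer turns on the causal role of cholesterol.
Because the drug influences cholesterol, cholesterol is a post-treatment mediator, not a confounder. Stratifying on it would bias the estimate; the causal effect is the crude pooled difference.
So P(outcome | do(Drug D)) is just the pooled rate for Drug D: 395/600 = 0.658.

0.66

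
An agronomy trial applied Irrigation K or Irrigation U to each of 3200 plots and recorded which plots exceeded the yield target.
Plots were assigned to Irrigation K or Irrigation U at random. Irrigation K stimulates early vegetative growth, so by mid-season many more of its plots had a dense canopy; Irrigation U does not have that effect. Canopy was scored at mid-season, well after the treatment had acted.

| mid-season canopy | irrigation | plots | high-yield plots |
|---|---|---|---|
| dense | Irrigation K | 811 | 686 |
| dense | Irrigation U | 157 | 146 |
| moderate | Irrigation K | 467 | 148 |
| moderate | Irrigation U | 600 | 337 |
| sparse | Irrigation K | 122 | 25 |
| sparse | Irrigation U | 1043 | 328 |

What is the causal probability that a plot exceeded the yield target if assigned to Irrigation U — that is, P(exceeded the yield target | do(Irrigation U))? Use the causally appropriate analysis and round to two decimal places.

0.45

Mid-season canopy lies on the pathway irrigation → mid-season canopy → outcome, so adjusting for it blocks the indirect effect. For the total causal effect of irrigation, use the unadjusted pooled rates.
So P(outcome | do(Irrigation U)) is just the pooled rate for Irrigation U: 811/1800 = 0.451.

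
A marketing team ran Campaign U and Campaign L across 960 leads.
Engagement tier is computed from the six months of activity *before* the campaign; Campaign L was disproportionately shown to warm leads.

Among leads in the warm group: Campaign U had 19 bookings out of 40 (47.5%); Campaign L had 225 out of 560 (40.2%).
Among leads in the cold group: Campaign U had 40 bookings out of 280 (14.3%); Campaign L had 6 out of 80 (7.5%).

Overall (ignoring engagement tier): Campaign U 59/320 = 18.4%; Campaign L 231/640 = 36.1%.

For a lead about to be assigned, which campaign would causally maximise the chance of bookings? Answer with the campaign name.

Campaign U

The stratified and pooled comparisons disagree (Campaign U wins within each engagement tier; Campaign L wins overall), so the answer turns on the causal role of engagement tier.
Nothing the campaign does changes engagement tier; the imbalance is an allocation artefact. With engagement tier also predicting the outcome, the pooled figure is confounded, and the within-stratum comparison is the causal one.
Within each level — warm: 47.5% vs 40.2%; cold: 14.3% vs 7.5% — Campaign U is higher every time.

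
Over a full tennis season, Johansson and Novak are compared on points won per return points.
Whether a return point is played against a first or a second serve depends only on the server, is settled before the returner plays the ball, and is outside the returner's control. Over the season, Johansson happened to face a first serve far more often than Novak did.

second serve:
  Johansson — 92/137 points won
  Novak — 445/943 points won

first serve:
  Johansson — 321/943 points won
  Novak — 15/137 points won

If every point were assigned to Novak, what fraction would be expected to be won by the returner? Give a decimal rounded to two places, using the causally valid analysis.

Johansson is higher inside every serve type stratum but Novak is higher in aggregate. Whether to stratify depends on how serve type relates to the player.
Serve type is set before the player has any effect — it is not caused by the player — and it independently drives the outcome. That makes it a confounder, so the causal comparison is within serve type levels.
Standardising Novak to the population serve type mix: 0.500·445/943 + 0.500·15/137 = 0.291.

0.29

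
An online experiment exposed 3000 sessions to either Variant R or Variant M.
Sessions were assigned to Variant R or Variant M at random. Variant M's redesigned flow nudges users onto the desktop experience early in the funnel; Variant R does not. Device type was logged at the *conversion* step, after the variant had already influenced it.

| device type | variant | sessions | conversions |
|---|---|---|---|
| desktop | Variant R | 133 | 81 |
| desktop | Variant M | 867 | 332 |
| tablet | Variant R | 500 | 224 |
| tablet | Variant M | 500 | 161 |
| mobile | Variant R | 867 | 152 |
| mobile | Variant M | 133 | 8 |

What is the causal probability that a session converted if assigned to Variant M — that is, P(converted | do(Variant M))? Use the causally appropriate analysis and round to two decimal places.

0.33

Because the variant influences device type, device type is a post-treatment mediator, not a confounder. Stratifying on it would bias the estimate; the causal effect is the crude pooled difference.
So P(outcome | do(Variant M)) is just the pooled rate for Variant M: 501/1500 = 0.334.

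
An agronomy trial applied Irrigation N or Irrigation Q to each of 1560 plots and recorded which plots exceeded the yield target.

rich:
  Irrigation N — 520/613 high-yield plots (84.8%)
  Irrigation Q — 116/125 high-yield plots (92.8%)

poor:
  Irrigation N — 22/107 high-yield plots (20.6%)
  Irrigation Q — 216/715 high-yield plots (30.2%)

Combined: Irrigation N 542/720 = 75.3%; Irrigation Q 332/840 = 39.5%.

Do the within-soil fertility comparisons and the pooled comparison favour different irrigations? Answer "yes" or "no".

Within each soil fertility level (rich 84.8% vs 92.8%; poor 20.6% vs 30.2%), Irrigation Q has the higher rate every time. Pooled: 75.3% vs 39.5% — Irrigation N has the higher rate overall. The two comparisons disagree.

yes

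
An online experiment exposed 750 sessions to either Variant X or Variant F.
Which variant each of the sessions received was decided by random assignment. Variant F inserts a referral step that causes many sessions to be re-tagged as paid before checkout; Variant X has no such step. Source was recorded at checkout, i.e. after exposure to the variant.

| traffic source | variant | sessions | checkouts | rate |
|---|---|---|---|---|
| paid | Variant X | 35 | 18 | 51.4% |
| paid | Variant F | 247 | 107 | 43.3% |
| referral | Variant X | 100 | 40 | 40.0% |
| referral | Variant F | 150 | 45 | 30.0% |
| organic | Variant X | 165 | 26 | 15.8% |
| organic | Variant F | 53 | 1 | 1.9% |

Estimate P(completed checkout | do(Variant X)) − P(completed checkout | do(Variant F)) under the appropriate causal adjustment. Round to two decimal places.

Within every traffic source level Variant X has the higher rate, yet pooled Variant F does — Simpson's reversal.
Stratifying would compare variants among sessions the variants themselves sorted into traffic source groups — a form of selection on an intermediate. The unconditioned pooled rates give the total causal effect.
The causal difference is the pooled difference: 0.280 − 0.340 = -0.060.

-0.06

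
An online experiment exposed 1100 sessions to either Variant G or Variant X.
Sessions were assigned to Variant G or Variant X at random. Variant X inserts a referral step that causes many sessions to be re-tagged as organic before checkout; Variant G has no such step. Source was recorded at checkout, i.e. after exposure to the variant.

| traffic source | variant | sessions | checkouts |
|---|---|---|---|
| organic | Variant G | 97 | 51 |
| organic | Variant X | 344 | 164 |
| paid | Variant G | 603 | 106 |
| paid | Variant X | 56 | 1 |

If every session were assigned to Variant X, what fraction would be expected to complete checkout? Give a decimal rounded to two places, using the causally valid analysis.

0.41

Traffic source is downstream of the variant. One should not condition on a consequence of treatment, so the overall rates are the right comparison.
So P(outcome | do(Variant X)) is just the pooled rate for Variant X: 165/400 = 0.412.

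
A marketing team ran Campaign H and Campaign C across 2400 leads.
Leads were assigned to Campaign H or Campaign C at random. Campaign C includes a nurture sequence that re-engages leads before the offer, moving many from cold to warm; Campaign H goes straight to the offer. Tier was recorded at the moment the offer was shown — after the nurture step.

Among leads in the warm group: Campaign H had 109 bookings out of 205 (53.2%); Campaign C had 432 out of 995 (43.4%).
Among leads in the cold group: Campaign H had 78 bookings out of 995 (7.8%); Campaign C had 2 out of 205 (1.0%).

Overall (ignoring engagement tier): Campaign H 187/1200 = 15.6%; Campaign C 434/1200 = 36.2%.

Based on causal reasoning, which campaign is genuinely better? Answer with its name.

The stratified and pooled comparisons disagree (Campaign H wins within each engagement tier; Campaign C wins overall), so the answer turns on the causal role of engagement tier.
Stratifying would compare campaigns among leads the campaigns themselves sorted into engagement tier groups — a form of selection on an intermediate. The unconditioned pooled rates give the total causal effect.
Pooled: Campaign H 15.6% vs Campaign C 36.2%; Campaign C is higher overall.

Campaign C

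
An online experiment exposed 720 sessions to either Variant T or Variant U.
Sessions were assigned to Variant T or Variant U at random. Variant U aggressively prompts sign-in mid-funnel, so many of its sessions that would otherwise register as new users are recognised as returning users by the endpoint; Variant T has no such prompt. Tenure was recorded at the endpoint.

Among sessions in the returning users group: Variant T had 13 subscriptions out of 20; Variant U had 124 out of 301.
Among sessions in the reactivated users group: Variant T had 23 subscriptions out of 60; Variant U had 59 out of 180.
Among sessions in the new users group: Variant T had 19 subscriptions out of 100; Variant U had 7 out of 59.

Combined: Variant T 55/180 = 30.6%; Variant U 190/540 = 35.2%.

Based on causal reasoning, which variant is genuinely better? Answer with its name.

Variant U

User tenure is downstream of the variant. One should not condition on a consequence of treatment, so the overall rates are the right comparison.
Pooled: Variant T 30.6% vs Variant U 35.2%; Variant U is higher overall.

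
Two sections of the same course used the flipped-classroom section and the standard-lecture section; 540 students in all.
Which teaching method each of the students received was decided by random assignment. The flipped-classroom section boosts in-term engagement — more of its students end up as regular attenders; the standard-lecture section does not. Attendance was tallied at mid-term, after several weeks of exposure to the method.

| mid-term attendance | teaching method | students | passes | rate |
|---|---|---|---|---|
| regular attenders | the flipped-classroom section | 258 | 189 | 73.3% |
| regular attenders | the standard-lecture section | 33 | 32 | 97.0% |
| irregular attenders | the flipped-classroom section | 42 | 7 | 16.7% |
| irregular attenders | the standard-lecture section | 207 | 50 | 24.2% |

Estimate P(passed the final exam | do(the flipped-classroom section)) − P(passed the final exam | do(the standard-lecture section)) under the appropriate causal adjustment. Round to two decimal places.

The distribution of mid-term attendance is itself part of what the teaching method does — it is an intermediate outcome. Holding it fixed would remove that part of the effect; the total effect is the pooled difference.
The causal difference is the pooled difference: 0.653 − 0.342 = +0.312.

+0.31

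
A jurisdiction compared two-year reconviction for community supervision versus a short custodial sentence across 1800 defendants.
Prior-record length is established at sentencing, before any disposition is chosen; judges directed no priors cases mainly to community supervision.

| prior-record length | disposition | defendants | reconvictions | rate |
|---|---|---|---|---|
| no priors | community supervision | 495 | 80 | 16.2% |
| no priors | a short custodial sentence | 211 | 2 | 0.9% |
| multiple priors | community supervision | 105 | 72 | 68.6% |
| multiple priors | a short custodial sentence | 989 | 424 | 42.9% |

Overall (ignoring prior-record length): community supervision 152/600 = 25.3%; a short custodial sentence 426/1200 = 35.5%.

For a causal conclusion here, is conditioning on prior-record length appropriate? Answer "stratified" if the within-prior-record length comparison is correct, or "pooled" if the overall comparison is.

stratified

The imbalance in prior-record length arose from how defendants were allocated, not from anything the disposition did; and prior-record length independently affects the outcome. The pooled gap is confounded — condition on prior-record length.
Within each level — no priors: 16.2% vs 0.9%; multiple priors: 68.6% vs 42.9% — a short custodial sentence is lower every time.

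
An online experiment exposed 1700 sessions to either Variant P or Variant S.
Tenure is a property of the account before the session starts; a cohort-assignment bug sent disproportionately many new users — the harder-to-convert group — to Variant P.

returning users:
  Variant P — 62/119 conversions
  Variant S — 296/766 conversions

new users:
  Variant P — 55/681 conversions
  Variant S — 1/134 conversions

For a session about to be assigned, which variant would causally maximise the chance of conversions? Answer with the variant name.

Variant P

Variant P is higher inside every user tenure stratum but Variant S is higher in aggregate. Whether to stratify depends on how user tenure relates to the variant.
Since user tenure is a pre-existing factor (not a product of the variant) and it affects the outcome on its own, it is a confounder. The stratified rates, not the pooled rate, identify the causal effect.
Within each level — returning users: 52.1% vs 38.6%; new users: 8.1% vs 0.7% — Variant P is higher every time.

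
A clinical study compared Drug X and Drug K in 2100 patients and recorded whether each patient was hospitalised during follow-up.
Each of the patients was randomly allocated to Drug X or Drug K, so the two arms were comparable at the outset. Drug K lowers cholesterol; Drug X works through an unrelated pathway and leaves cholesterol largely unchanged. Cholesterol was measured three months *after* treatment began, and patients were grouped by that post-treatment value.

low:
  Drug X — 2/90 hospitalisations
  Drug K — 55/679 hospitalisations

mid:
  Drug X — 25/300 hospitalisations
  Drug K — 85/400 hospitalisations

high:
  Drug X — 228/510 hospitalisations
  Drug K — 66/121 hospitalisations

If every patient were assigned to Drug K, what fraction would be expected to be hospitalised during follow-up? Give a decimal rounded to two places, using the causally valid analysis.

The stratified and pooled comparisons disagree (Drug X wins within each cholesterol; Drug K wins overall), so the answer turns on the causal role of cholesterol.
Cholesterol here is a post-treatment variable shaped by the drug; conditioning on it would introduce bias rather than remove it. The overall comparison is the causal one.
So P(outcome | do(Drug K)) is just the pooled rate for Drug K: 206/1200 = 0.172.

0.17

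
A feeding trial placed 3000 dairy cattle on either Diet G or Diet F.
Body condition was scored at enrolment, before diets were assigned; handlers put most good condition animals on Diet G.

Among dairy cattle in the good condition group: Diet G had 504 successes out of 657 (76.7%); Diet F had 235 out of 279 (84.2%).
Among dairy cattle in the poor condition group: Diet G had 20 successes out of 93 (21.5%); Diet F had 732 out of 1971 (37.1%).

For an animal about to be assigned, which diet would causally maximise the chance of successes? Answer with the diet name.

Nothing the diet does changes starting body condition; the imbalance is an allocation artefact. With starting body condition also predicting the outcome, the pooled figure is confounded, and the within-stratum comparison is the causal one.
Within each level — good condition: 76.7% vs 84.2%; poor condition: 21.5% vs 37.1% — Diet F is higher every time.

Diet F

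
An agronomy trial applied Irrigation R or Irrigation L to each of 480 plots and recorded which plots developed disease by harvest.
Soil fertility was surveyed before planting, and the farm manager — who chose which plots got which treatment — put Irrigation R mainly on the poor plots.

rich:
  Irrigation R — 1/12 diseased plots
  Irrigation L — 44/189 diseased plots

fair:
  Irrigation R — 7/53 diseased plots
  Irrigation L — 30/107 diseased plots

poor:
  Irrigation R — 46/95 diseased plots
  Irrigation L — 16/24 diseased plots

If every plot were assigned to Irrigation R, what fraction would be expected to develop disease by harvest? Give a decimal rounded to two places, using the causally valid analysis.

Since soil fertility is a pre-existing factor (not a product of the irrigation) and it affects the outcome on its own, it is a confounder. The stratified rates, not the pooled rate, identify the causal effect.
Standardising Irrigation R to the population soil fertility mix: 0.419·1/12 + 0.333·7/53 + 0.248·46/95 = 0.199.

0.20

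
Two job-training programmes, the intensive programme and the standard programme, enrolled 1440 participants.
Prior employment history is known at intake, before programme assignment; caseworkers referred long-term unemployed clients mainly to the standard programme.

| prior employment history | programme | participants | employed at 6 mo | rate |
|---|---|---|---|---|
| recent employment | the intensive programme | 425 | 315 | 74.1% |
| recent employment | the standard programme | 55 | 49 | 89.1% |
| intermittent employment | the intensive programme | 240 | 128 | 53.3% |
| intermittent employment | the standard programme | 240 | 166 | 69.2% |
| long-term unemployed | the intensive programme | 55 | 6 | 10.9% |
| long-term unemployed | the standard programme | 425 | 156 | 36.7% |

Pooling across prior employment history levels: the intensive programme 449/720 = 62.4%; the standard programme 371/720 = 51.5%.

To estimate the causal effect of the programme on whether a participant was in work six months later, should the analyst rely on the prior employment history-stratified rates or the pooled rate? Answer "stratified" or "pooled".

stratified

The prior employment history-specific comparison favours the standard programme throughout, but the pooled figures favour the intensive programme. The question is whether to condition on prior employment history.
Prior employment history differs across programmes for reasons unrelated to any effect of the programme itself, and it separately predicts the outcome — a classic confounder. We must compare within prior employment history levels.
Within each level — recent employment: 74.1% vs 89.1%; intermittent employment: 53.3% vs 69.2%; long-term unemployed: 10.9% vs 36.7% — the standard programme is higher every time.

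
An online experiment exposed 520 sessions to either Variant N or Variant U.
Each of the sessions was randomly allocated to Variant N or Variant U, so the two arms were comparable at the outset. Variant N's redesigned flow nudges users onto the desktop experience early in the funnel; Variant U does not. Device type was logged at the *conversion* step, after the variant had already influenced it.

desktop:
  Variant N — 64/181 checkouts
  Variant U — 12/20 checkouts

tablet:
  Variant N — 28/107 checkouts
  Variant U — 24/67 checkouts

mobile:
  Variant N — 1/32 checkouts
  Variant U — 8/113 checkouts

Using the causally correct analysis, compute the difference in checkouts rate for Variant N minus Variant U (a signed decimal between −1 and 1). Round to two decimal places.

The distribution of device type is itself part of what the variant does — it is an intermediate outcome. Holding it fixed would remove that part of the effect; the total effect is the pooled difference.
The causal difference is the pooled difference: 0.291 − 0.220 = +0.071.

+0.07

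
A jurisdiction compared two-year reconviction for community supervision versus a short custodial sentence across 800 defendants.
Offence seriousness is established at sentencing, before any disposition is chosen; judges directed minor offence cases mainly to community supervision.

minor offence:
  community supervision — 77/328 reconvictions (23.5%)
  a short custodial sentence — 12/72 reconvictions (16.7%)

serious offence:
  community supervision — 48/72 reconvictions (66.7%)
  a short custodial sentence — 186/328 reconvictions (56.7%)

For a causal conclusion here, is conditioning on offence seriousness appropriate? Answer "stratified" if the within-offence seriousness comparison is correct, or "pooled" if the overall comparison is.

The stratified and pooled comparisons disagree (a short custodial sentence wins within each offence seriousness; community supervision wins overall), so the answer turns on the causal role of offence seriousness.
Offence seriousness differs across dispositions for reasons unrelated to any effect of the disposition itself, and it separately predicts the outcome — a classic confounder. We must compare within offence seriousness levels.
Within each level — minor offence: 23.5% vs 16.7%; serious offence: 66.7% vs 56.7% — a short custodial sentence is lower every time.

stratified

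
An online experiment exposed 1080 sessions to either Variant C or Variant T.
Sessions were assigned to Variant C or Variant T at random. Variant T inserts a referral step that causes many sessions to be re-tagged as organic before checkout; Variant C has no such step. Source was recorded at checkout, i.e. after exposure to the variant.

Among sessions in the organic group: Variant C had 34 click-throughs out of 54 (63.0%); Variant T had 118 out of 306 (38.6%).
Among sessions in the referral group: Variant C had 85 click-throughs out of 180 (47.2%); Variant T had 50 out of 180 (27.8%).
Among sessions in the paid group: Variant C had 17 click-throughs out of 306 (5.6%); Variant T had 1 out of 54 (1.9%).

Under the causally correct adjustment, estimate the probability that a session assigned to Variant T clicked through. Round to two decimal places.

0.31

Variant C is higher inside every traffic source stratum but Variant T is higher in aggregate. Whether to stratify depends on how traffic source relates to the variant.
Traffic source is recorded after the variant and is itself shifted by it — it sits on the causal path from variant to outcome. Conditioning on a mediator would strip out part of the effect we want; the pooled comparison gives the total causal effect.
So P(outcome | do(Variant T)) is just the pooled rate for Variant T: 169/540 = 0.313.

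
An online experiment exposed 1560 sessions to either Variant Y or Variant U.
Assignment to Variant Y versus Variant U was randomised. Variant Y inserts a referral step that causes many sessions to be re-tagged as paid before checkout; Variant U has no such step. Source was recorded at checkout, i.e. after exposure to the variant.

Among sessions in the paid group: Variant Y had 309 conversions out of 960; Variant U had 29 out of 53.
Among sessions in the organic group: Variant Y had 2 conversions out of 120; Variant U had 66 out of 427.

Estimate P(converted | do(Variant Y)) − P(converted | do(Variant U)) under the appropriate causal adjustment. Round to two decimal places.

+0.09

Traffic source is recorded after the variant and is itself shifted by it — it sits on the causal path from variant to outcome. Conditioning on a mediator would strip out part of the effect we want; the pooled comparison gives the total causal effect.
The causal difference is the pooled difference: 0.288 − 0.198 = +0.090.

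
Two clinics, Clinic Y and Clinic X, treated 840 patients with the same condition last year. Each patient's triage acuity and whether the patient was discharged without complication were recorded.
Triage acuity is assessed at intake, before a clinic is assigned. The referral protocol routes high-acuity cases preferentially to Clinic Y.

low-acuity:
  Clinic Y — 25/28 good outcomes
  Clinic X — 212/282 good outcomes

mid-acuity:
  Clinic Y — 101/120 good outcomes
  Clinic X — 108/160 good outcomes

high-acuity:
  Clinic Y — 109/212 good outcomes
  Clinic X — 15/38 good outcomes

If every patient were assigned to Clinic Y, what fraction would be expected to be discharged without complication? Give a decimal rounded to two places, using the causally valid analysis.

Triage acuity is set before the clinic has any effect — it is not caused by the clinic — and it independently drives the outcome. That makes it a confounder, so the causal comparison is within triage acuity levels.
Standardising Clinic Y to the population triage acuity mix: 0.369·25/28 + 0.333·101/120 + 0.298·109/212 = 0.763.

0.76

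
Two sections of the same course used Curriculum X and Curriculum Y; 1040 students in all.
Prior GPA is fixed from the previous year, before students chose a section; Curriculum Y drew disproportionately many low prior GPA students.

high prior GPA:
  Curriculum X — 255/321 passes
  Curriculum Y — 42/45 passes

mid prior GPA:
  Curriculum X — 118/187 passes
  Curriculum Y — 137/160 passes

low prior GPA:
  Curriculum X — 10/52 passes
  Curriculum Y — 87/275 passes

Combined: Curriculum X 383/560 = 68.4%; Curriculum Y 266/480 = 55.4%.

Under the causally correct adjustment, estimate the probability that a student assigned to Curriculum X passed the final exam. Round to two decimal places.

0.55

Here prior GPA band is a common cause — it drives both which teaching method a case falls under and the outcome. The crude comparison mixes populations; the stratum-specific rates are the causally relevant ones.
Standardising Curriculum X to the population prior GPA band mix: 0.352·255/321 + 0.334·118/187 + 0.314·10/52 = 0.551.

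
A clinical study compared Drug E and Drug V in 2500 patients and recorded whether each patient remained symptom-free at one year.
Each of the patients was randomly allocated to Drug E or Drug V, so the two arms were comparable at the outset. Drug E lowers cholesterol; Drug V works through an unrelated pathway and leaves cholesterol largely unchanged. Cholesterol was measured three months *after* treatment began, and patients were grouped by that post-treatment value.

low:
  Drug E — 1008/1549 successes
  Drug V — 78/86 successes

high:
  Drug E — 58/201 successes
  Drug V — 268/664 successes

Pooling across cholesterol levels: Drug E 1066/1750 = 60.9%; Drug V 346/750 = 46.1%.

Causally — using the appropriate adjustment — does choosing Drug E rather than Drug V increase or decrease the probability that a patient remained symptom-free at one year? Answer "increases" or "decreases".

Cholesterol is recorded after the drug and is itself shifted by it — it sits on the causal path from drug to outcome. Conditioning on a mediator would strip out part of the effect we want; the pooled comparison gives the total causal effect.
Pooled: Drug E 60.9% vs Drug V 46.1%; Drug E is higher overall.

increases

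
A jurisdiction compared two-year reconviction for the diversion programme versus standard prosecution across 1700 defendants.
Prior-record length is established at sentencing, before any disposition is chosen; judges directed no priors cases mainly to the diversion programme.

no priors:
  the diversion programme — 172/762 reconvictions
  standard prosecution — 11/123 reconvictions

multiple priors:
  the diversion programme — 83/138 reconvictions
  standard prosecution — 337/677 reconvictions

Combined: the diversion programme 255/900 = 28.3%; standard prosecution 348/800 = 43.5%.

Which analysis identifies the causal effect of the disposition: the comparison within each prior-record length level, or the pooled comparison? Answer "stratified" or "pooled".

standard prosecution is lower inside every prior-record length stratum but the diversion programme is lower in aggregate. Whether to stratify depends on how prior-record length relates to the disposition.
Prior-record length differs across dispositions for reasons unrelated to any effect of the disposition itself, and it separately predicts the outcome — a classic confounder. We must compare within prior-record length levels.
Within each level — no priors: 22.6% vs 8.9%; multiple priors: 60.1% vs 49.8% — standard prosecution is lower every time.

stratified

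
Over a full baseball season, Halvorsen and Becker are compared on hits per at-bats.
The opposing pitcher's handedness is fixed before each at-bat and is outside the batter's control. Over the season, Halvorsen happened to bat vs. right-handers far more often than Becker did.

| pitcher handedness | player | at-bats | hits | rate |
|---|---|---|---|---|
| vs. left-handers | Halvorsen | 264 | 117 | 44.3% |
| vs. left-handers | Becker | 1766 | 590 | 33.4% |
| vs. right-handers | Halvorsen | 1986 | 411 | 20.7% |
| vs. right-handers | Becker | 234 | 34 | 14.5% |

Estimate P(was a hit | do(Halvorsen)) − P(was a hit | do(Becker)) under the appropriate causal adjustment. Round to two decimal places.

+0.08

The imbalance in pitcher handedness arose from how at-bats were allocated, not from anything the player did; and pitcher handedness independently affects the outcome. The pooled gap is confounded — condition on pitcher handedness.
Adjusting over the population distribution of pitcher handedness: 0.478·(0.443−0.334) + 0.522·(0.207−0.145) = +0.084.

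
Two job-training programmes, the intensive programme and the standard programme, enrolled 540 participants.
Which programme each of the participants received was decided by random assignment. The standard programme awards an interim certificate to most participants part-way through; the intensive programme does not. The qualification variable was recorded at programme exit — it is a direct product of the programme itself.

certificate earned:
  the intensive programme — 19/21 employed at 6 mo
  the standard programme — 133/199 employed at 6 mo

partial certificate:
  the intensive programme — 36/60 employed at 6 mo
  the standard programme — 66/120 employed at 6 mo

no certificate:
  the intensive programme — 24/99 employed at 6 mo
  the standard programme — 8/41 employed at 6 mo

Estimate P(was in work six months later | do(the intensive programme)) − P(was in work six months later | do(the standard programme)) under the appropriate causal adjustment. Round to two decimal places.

-0.14

Qualification attained during the programme here is a post-treatment variable shaped by the programme; conditioning on it would introduce bias rather than remove it. The overall comparison is the causal one.
The causal difference is the pooled difference: 0.439 − 0.575 = -0.136.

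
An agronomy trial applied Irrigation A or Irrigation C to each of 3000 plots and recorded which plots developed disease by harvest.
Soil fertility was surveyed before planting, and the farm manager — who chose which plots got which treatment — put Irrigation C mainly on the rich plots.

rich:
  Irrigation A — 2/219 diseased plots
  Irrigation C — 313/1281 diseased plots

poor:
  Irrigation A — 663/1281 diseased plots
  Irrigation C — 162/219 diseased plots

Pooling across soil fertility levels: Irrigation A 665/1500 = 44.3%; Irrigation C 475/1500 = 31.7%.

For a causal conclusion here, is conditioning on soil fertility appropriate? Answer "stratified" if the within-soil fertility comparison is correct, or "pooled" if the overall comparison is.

stratified

The soil fertility-specific comparison favours Irrigation A throughout, but the pooled figures favour Irrigation C. The question is whether to condition on soil fertility.
Nothing the irrigation does changes soil fertility; the imbalance is an allocation artefact. With soil fertility also predicting the outcome, the pooled figure is confounded, and the within-stratum comparison is the causal one.
Within each level — rich: 0.9% vs 24.4%; poor: 51.8% vs 74.0% — Irrigation A is lower every time.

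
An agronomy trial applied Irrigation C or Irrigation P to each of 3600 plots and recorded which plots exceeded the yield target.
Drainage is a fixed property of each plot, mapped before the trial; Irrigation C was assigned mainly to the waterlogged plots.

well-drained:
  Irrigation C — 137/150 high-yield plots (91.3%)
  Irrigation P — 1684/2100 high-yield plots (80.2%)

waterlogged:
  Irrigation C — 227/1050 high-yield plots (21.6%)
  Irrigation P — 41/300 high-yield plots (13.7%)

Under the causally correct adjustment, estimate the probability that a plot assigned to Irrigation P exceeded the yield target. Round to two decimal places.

0.55

The field drainage-specific comparison favours Irrigation C throughout, but the pooled figures favour Irrigation P. The question is whether to condition on field drainage.
Nothing the irrigation does changes field drainage; the imbalance is an allocation artefact. With field drainage also predicting the outcome, the pooled figure is confounded, and the within-stratum comparison is the causal one.
Standardising Irrigation P to the population field drainage mix: 0.625·1684/2100 + 0.375·41/300 = 0.552.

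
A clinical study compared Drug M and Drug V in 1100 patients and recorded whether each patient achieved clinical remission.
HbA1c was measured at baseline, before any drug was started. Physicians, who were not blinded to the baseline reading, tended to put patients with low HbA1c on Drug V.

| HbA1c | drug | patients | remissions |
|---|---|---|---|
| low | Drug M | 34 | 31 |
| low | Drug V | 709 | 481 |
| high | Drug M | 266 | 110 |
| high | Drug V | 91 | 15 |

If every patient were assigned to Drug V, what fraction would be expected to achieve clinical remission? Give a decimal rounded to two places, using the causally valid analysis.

0.51

Since HbA1c is a pre-existing factor (not a product of the drug) and it affects the outcome on its own, it is a confounder. The stratified rates, not the pooled rate, identify the causal effect.
Standardising Drug V to the population HbA1c mix: 0.675·481/709 + 0.325·15/91 = 0.512.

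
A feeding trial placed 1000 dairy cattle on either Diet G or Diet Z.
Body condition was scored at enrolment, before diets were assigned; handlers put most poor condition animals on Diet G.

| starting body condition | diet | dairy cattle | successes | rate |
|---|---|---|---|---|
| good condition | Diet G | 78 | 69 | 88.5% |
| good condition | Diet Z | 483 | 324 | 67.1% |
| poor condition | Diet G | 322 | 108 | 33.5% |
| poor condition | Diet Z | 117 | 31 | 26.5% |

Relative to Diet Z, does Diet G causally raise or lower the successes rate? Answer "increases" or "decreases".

Nothing the diet does changes starting body condition; the imbalance is an allocation artefact. With starting body condition also predicting the outcome, the pooled figure is confounded, and the within-stratum comparison is the causal one.
Within each level — good condition: 88.5% vs 67.1%; poor condition: 33.5% vs 26.5% — Diet G is higher every time.

increases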